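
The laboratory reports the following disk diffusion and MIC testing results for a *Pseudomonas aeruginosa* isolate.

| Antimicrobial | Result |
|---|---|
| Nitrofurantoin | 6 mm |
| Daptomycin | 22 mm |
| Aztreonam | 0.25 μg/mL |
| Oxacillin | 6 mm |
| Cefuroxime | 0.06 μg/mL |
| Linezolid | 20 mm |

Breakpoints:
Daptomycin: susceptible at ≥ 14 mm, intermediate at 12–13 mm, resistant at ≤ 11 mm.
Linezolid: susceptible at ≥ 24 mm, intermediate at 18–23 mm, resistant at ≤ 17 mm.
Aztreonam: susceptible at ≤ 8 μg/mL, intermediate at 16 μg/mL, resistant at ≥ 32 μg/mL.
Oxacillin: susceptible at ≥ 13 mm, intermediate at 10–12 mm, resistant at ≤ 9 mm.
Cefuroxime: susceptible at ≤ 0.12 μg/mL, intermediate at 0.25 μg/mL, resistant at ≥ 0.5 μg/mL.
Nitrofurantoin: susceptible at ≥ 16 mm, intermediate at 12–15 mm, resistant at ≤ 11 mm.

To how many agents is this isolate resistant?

Nitrofurantoin (6 mm) ≤ 11 mm → resistant
Daptomycin: 22 mm is ≥ 14 mm ⇒ susceptible
Aztreonam 0.25 μg/mL: ≤ 8 μg/mL ⇒ Susceptible
Oxacillin (6 mm) ≤ 9 mm — resistant
Cefuroxime: 0.06 μg/mL is ≤ 0.12 μg/mL ⇒ Susceptible
Linezolid (20 mm) in 18–23 mm ⇒ Intermediate
Resistant: 2

2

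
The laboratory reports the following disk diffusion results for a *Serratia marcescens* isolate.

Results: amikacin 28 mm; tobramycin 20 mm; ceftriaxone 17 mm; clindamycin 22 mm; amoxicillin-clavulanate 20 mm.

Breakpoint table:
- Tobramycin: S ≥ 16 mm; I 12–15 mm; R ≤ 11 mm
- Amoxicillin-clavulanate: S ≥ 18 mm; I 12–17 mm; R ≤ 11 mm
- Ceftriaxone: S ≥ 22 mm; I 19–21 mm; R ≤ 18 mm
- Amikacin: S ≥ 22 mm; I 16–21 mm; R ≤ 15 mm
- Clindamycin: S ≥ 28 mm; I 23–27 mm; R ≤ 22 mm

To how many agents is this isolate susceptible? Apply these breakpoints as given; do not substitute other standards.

3

Amikacin 28 mm: ≥ 22 mm → Susceptible
Tobramycin (20 mm) ≥ 16 mm — susceptible
Ceftriaxone 17 mm: ≤ 18 mm — R
Clindamycin 22 mm: ≤ 22 mm → Resistant
Amoxicillin-clavulanate (20 mm) ≥ 18 mm → Susceptible
Susceptible: 3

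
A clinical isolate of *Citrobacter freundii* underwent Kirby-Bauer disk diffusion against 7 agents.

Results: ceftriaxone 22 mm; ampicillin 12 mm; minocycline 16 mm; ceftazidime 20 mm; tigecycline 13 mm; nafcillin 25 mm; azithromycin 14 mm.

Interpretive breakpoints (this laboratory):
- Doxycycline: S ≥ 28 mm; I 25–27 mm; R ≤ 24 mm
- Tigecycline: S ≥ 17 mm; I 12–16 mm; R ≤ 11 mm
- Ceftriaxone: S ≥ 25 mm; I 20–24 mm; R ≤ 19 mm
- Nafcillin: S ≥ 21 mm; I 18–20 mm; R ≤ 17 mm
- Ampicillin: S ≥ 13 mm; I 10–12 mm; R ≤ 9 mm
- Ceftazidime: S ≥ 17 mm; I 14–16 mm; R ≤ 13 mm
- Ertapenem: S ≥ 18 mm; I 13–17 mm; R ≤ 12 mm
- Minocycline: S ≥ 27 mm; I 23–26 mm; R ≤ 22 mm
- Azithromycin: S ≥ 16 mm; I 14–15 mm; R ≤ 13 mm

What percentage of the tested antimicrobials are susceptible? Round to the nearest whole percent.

29%

Ceftriaxone 22 mm: in 20–24 mm → I
Ampicillin (12 mm) in 10–12 mm → intermediate
Minocycline (16 mm) ≤ 22 mm ⇒ R
Ceftazidime: 20 mm is ≥ 17 mm → susceptible
Tigecycline: 13 mm is in 12–16 mm — Intermediate
Nafcillin: 25 mm is ≥ 21 mm — susceptible
Azithromycin (14 mm) in 14–15 mm — intermediate
Susceptible: 2/7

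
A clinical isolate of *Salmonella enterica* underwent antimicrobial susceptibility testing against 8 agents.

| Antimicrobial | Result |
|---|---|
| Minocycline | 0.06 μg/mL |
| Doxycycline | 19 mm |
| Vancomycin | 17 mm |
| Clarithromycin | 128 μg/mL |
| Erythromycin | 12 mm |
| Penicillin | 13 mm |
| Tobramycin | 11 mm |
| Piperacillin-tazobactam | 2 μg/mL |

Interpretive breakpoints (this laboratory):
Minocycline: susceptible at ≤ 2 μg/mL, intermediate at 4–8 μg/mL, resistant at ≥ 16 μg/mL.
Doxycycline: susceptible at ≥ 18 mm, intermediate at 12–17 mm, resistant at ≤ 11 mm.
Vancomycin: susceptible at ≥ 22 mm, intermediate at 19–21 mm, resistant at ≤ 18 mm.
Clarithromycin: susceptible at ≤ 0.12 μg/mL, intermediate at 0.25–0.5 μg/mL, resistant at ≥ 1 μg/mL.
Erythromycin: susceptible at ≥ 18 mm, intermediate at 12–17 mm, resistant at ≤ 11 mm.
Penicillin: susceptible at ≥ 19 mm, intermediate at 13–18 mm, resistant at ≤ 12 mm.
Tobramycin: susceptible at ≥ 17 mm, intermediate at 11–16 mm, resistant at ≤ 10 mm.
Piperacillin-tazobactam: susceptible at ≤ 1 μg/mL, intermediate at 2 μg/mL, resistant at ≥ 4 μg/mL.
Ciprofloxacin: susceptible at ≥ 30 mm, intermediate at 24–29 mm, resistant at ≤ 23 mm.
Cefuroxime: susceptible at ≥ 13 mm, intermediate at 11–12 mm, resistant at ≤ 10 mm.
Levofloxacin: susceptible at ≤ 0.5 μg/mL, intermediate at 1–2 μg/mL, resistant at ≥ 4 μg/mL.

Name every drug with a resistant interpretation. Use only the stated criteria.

vancomycin, clarithromycin

Minocycline 0.06 μg/mL: ≤ 2 μg/mL — Susceptible
Doxycycline 19 mm: ≥ 18 mm → S
Vancomycin 17 mm: ≤ 18 mm → R
Clarithromycin: 128 μg/mL is ≥ 1 μg/mL ⇒ resistant
Erythromycin 12 mm: in 12–17 mm — I
Penicillin 13 mm: in 13–18 mm — intermediate
Tobramycin: 11 mm is in 11–16 mm ⇒ I
Piperacillin-tazobactam (2 μg/mL) = 2 μg/mL — intermediate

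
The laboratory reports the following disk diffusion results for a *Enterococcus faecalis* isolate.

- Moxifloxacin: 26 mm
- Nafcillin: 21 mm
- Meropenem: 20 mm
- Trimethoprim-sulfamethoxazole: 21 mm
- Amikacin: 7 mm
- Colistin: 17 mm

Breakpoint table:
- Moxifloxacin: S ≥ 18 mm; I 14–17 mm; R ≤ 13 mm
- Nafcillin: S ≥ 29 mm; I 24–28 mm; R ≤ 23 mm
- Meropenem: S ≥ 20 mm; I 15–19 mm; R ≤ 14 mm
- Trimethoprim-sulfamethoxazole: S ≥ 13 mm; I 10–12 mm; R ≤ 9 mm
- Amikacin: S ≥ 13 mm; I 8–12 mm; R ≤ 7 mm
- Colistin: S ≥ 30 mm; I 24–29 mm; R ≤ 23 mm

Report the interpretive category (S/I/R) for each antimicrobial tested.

Moxifloxacin 26 mm: ≥ 18 mm ⇒ S
Nafcillin (21 mm) ≤ 23 mm ⇒ R
Meropenem 20 mm: ≥ 20 mm — Susceptible
Trimethoprim-sulfamethoxazole: 21 mm is ≥ 13 mm → susceptible
Amikacin (7 mm) ≤ 7 mm — Resistant
Colistin 17 mm: ≤ 23 mm ⇒ Resistant

S, R, S, S, R, R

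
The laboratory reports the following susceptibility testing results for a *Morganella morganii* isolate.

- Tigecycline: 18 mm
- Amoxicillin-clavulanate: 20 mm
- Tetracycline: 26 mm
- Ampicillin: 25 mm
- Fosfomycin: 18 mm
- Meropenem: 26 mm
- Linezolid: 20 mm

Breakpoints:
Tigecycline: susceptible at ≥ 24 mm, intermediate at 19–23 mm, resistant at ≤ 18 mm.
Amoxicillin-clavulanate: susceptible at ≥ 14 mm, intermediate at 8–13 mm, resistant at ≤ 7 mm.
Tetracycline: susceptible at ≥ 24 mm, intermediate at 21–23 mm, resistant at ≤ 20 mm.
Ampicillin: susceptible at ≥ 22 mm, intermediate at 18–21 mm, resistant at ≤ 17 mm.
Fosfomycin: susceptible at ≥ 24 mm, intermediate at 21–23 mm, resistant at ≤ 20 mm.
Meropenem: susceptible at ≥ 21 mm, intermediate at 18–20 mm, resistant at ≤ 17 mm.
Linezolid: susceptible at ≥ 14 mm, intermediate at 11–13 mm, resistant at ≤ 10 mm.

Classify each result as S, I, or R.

R, S, S, S, R, S, S

Tigecycline (18 mm) ≤ 18 mm → resistant
Amoxicillin-clavulanate (20 mm) ≥ 14 mm ⇒ S
Tetracycline: 26 mm is ≥ 24 mm — susceptible
Ampicillin: 25 mm is ≥ 22 mm ⇒ susceptible
Fosfomycin (18 mm) ≤ 20 mm → Resistant
Meropenem: 26 mm is ≥ 21 mm — susceptible
Linezolid: 20 mm is ≥ 14 mm ⇒ S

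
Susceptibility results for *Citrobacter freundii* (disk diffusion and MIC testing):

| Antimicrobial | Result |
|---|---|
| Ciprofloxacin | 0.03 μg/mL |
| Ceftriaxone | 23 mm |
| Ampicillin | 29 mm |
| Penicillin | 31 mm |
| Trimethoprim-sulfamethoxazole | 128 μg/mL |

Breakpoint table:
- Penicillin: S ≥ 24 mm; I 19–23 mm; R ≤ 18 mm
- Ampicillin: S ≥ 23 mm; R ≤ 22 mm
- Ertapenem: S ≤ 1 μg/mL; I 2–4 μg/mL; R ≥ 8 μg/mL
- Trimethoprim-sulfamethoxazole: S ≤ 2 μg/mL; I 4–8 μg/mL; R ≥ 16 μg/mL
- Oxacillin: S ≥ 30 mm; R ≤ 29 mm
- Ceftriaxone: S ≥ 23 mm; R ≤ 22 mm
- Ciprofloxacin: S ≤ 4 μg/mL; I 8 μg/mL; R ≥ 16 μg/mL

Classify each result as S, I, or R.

S, S, S, S, R

Ciprofloxacin (0.03 μg/mL) ≤ 4 μg/mL — S
Ceftriaxone 23 mm: ≥ 23 mm ⇒ Susceptible
Ampicillin 29 mm: ≥ 23 mm ⇒ S
Penicillin (31 mm) ≥ 24 mm → S
Trimethoprim-sulfamethoxazole 128 μg/mL: ≥ 16 μg/mL ⇒ R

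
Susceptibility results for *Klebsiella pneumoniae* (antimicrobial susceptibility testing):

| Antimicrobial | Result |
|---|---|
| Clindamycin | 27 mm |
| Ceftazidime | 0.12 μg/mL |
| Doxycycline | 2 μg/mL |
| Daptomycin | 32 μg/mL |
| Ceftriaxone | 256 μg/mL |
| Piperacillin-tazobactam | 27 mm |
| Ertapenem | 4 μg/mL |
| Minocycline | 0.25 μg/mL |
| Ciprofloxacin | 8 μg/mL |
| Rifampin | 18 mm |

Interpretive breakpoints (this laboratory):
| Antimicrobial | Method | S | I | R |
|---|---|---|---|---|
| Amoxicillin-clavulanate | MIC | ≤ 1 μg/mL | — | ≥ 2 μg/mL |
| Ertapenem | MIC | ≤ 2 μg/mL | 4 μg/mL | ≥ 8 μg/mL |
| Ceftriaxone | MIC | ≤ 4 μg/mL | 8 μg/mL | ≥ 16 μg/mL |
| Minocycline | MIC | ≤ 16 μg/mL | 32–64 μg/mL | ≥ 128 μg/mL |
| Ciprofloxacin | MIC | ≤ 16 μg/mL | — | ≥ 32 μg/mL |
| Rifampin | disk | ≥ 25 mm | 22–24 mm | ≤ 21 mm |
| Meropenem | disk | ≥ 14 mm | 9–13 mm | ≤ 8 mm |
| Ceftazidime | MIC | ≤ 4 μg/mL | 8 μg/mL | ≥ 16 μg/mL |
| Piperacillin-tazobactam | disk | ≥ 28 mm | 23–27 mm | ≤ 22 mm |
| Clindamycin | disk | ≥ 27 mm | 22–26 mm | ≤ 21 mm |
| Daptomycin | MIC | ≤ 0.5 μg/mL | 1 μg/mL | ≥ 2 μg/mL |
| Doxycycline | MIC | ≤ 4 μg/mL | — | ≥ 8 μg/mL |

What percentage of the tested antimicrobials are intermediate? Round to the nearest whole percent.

Clindamycin: 27 mm is ≥ 27 mm → susceptible
Ceftazidime: 0.12 μg/mL is ≤ 4 μg/mL — S
Doxycycline 2 μg/mL: ≤ 4 μg/mL — Susceptible
Daptomycin: 32 μg/mL is ≥ 2 μg/mL → R
Ceftriaxone: 256 μg/mL is ≥ 16 μg/mL — Resistant
Piperacillin-tazobactam 27 mm: in 23–27 mm ⇒ intermediate
Ertapenem: 4 μg/mL is = 4 μg/mL → Intermediate
Minocycline: 0.25 μg/mL is ≤ 16 μg/mL — S
Ciprofloxacin (8 μg/mL) ≤ 16 μg/mL ⇒ Susceptible
Rifampin: 18 mm is ≤ 21 mm — resistant
Intermediate: 2/10

20%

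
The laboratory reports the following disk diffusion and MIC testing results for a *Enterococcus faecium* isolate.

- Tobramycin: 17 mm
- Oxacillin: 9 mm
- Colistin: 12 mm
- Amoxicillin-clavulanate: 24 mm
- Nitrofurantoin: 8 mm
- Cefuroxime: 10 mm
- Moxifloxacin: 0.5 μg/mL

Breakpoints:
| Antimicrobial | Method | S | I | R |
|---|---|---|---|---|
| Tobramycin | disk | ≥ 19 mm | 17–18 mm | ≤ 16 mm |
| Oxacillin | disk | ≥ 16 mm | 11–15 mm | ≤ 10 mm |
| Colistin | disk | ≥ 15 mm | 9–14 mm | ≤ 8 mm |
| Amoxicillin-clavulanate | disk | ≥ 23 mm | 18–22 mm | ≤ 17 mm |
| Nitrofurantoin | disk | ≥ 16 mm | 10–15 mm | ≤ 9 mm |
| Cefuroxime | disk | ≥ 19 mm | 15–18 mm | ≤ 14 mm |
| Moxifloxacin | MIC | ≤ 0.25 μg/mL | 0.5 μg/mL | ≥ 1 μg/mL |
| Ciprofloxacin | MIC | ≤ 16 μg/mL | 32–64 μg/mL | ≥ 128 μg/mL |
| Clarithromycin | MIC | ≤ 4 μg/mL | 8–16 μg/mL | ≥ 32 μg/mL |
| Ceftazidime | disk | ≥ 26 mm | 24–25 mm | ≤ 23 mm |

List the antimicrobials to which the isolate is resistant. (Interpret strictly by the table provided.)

Tobramycin 17 mm: in 17–18 mm → intermediate
Oxacillin: 9 mm is ≤ 10 mm → resistant
Colistin (12 mm) in 9–14 mm ⇒ Intermediate
Amoxicillin-clavulanate (24 mm) ≥ 23 mm — S
Nitrofurantoin 8 mm: ≤ 9 mm → resistant
Cefuroxime 10 mm: ≤ 14 mm — resistant
Moxifloxacin: 0.5 μg/mL is = 0.5 μg/mL → Intermediate

oxacillin, nitrofurantoin, cefuroxime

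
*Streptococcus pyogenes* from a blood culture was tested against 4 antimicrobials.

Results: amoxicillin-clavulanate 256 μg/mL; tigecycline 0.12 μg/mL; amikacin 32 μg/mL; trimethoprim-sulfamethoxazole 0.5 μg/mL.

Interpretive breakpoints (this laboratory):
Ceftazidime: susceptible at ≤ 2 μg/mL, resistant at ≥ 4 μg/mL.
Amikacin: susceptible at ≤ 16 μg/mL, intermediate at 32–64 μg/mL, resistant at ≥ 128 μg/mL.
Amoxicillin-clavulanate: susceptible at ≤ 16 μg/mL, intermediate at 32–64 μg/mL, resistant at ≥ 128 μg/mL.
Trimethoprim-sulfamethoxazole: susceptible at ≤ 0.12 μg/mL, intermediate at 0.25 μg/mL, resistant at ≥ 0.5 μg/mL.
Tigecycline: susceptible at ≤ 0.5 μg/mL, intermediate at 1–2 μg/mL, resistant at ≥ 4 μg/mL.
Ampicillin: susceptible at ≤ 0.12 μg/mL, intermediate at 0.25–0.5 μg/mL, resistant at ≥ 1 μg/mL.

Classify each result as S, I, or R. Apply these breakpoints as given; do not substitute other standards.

Amoxicillin-clavulanate 256 μg/mL: ≥ 128 μg/mL → resistant
Tigecycline: 0.12 μg/mL is ≤ 0.5 μg/mL → susceptible
Amikacin 32 μg/mL: in 32–64 μg/mL → Intermediate
Trimethoprim-sulfamethoxazole: 0.5 μg/mL is ≥ 0.5 μg/mL ⇒ R

R, S, I, R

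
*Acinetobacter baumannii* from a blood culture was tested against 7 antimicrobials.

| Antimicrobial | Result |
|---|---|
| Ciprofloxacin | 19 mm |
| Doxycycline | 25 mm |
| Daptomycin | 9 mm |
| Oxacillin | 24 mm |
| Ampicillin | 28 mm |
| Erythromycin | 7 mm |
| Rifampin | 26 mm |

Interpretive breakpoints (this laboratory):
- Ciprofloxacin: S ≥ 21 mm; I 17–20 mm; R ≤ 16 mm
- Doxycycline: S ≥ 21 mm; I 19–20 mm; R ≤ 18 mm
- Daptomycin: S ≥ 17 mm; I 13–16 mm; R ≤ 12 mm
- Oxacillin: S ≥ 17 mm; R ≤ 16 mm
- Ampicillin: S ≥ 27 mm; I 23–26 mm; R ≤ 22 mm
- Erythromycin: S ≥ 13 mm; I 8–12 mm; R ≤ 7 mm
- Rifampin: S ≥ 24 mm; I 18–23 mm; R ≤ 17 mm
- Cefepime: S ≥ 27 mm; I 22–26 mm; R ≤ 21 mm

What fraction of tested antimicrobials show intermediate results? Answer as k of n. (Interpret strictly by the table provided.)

1 of 7

Ciprofloxacin: 19 mm is in 17–20 mm — intermediate
Doxycycline: 25 mm is ≥ 21 mm ⇒ Susceptible
Daptomycin (9 mm) ≤ 12 mm → R
Oxacillin 24 mm: ≥ 17 mm — Susceptible
Ampicillin: 28 mm is ≥ 27 mm ⇒ Susceptible
Erythromycin (7 mm) ≤ 7 mm ⇒ Resistant
Rifampin (26 mm) ≥ 24 mm — S
Intermediate: 1/7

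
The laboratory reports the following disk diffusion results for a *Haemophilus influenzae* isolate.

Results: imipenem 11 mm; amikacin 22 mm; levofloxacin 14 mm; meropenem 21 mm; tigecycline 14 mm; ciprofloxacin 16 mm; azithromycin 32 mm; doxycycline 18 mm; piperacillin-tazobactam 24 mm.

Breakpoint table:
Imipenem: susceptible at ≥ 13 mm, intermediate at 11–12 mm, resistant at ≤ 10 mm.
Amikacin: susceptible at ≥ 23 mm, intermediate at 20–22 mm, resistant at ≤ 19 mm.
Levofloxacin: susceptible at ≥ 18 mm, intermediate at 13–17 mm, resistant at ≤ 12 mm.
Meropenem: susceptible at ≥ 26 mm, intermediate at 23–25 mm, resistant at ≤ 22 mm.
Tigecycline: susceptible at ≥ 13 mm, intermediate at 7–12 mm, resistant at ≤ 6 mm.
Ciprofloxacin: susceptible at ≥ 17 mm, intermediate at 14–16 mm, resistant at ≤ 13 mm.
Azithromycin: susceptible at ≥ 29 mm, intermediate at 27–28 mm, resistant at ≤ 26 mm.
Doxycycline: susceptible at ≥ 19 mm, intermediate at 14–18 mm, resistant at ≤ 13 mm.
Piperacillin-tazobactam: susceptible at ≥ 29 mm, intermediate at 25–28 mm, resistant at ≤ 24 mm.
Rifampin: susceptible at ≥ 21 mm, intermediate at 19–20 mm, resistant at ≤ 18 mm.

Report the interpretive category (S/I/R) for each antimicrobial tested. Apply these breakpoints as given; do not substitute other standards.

Imipenem 11 mm: in 11–12 mm — I
Amikacin (22 mm) in 20–22 mm → I
Levofloxacin (14 mm) in 13–17 mm ⇒ I
Meropenem: 21 mm is ≤ 22 mm ⇒ R
Tigecycline 14 mm: ≥ 13 mm → susceptible
Ciprofloxacin: 16 mm is in 14–16 mm — intermediate
Azithromycin 32 mm: ≥ 29 mm → Susceptible
Doxycycline (18 mm) in 14–18 mm ⇒ intermediate
Piperacillin-tazobactam (24 mm) ≤ 24 mm ⇒ resistant

I, I, I, R, S, I, S, I, R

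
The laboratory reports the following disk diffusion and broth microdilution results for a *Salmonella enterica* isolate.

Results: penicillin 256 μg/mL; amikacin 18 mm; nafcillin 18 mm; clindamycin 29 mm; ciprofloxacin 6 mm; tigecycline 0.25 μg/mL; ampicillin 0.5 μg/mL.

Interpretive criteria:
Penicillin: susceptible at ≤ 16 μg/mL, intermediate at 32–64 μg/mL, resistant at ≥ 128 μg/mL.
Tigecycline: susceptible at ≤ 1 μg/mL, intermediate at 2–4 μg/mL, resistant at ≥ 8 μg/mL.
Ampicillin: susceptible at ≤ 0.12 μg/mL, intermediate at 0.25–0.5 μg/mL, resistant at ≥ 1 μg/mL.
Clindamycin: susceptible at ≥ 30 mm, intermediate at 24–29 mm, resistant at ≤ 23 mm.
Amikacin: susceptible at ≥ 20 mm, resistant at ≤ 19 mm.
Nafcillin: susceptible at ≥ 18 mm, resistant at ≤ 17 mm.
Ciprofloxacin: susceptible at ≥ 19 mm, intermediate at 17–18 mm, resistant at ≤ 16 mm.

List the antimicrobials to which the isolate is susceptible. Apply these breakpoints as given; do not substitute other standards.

Penicillin (256 μg/mL) ≥ 128 μg/mL — Resistant
Amikacin 18 mm: ≤ 19 mm ⇒ resistant
Nafcillin: 18 mm is ≥ 18 mm → Susceptible
Clindamycin: 29 mm is in 24–29 mm → Intermediate
Ciprofloxacin: 6 mm is ≤ 16 mm — R
Tigecycline: 0.25 μg/mL is ≤ 1 μg/mL — susceptible
Ampicillin: 0.5 μg/mL is in 0.25–0.5 μg/mL ⇒ I

nafcillin, tigecycline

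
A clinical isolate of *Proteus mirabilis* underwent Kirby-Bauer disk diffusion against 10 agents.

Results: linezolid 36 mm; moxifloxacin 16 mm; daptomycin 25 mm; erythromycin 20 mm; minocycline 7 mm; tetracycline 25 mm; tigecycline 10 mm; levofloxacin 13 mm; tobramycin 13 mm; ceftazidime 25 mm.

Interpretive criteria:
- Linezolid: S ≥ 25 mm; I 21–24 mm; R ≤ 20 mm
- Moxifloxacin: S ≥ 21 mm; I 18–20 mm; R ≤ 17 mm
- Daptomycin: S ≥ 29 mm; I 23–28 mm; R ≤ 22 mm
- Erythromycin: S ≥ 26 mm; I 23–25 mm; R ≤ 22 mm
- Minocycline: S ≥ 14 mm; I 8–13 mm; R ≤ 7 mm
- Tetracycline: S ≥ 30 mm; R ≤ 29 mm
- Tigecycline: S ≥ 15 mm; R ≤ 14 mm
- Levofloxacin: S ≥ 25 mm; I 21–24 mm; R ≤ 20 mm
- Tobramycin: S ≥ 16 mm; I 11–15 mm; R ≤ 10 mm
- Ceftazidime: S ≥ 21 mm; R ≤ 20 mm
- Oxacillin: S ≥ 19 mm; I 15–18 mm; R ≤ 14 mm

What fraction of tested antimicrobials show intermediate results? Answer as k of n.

Linezolid (36 mm) ≥ 25 mm ⇒ S
Moxifloxacin: 16 mm is ≤ 17 mm → resistant
Daptomycin (25 mm) in 23–28 mm ⇒ I
Erythromycin 20 mm: ≤ 22 mm — R
Minocycline 7 mm: ≤ 7 mm ⇒ Resistant
Tetracycline: 25 mm is ≤ 29 mm — Resistant
Tigecycline (10 mm) ≤ 14 mm — Resistant
Levofloxacin (13 mm) ≤ 20 mm → R
Tobramycin (13 mm) in 11–15 mm → Intermediate
Ceftazidime: 25 mm is ≥ 21 mm → susceptible
Intermediate: 2/10

2 of 10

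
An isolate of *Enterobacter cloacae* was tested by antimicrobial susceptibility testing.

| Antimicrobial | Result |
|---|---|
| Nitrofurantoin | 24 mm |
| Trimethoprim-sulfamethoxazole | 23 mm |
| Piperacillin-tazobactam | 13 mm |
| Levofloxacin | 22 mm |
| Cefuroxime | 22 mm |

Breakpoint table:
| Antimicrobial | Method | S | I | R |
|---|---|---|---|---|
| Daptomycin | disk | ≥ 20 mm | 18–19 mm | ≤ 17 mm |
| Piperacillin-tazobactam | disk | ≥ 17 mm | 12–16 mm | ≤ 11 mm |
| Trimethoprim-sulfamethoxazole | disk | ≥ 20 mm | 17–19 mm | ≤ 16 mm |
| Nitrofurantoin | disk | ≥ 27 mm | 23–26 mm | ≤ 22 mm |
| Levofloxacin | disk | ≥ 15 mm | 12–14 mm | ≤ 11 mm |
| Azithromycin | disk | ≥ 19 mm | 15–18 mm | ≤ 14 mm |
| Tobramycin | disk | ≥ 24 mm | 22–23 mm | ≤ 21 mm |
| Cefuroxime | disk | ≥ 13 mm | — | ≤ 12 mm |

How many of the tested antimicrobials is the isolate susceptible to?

3

Nitrofurantoin (24 mm) in 23–26 mm → I
Trimethoprim-sulfamethoxazole 23 mm: ≥ 20 mm → susceptible
Piperacillin-tazobactam (13 mm) in 12–16 mm → intermediate
Levofloxacin: 22 mm is ≥ 15 mm → susceptible
Cefuroxime: 22 mm is ≥ 13 mm — susceptible
Susceptible: 3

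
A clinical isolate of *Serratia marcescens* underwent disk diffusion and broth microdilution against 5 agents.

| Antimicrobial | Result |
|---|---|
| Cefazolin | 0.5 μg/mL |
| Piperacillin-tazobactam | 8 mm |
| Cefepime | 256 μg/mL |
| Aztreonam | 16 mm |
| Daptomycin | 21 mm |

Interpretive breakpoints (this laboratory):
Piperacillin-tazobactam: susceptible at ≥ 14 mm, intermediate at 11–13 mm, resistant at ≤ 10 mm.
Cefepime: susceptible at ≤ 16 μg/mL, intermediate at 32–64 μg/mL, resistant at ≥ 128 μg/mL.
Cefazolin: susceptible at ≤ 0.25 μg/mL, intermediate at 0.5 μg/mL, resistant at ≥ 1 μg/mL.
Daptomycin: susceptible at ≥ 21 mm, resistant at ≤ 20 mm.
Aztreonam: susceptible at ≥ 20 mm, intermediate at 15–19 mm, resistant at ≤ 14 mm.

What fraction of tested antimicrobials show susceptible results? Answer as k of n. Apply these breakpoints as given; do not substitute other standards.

1 of 5

Cefazolin (0.5 μg/mL) = 0.5 μg/mL → I
Piperacillin-tazobactam 8 mm: ≤ 10 mm — resistant
Cefepime: 256 μg/mL is ≥ 128 μg/mL → R
Aztreonam 16 mm: in 15–19 mm ⇒ I
Daptomycin 21 mm: ≥ 21 mm ⇒ S
Susceptible: 1/5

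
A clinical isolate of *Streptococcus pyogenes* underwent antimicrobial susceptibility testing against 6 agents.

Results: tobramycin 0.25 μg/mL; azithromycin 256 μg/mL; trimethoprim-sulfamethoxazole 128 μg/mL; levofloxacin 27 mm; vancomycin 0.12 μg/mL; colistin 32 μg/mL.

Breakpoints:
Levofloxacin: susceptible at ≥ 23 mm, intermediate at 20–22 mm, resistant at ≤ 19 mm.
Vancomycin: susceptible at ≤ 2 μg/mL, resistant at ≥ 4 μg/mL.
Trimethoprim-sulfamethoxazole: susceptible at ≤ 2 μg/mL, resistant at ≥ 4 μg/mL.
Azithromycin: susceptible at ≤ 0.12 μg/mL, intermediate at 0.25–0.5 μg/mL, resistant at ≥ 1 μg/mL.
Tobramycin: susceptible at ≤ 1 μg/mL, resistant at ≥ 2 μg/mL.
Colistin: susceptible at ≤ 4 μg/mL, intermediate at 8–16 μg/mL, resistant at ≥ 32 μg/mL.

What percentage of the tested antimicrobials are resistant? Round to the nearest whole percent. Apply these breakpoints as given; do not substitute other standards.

Tobramycin: 0.25 μg/mL is ≤ 1 μg/mL → S
Azithromycin: 256 μg/mL is ≥ 1 μg/mL ⇒ R
Trimethoprim-sulfamethoxazole (128 μg/mL) ≥ 4 μg/mL ⇒ Resistant
Levofloxacin 27 mm: ≥ 23 mm → Susceptible
Vancomycin 0.12 μg/mL: ≤ 2 μg/mL → Susceptible
Colistin 32 μg/mL: ≥ 32 μg/mL → resistant
Resistant: 3/6

50%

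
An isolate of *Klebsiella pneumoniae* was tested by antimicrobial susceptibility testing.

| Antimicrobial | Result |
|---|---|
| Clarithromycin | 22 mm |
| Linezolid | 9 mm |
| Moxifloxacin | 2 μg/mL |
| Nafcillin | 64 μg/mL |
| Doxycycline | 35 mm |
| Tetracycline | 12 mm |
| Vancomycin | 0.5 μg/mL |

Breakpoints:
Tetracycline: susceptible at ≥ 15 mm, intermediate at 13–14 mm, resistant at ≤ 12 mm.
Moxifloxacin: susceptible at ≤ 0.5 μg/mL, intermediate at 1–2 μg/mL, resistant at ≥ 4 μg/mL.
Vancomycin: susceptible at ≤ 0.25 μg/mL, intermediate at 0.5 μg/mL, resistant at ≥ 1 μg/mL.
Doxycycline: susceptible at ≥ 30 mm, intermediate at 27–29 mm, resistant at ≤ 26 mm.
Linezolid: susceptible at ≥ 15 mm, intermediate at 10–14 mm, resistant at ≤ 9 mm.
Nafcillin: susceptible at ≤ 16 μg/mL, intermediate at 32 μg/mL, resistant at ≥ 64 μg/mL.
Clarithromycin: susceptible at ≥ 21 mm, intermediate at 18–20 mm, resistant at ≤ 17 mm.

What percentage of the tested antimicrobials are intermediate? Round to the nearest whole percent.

29%

Clarithromycin 22 mm: ≥ 21 mm ⇒ S
Linezolid: 9 mm is ≤ 9 mm → R
Moxifloxacin 2 μg/mL: in 1–2 μg/mL → I
Nafcillin (64 μg/mL) ≥ 64 μg/mL → R
Doxycycline 35 mm: ≥ 30 mm → Susceptible
Tetracycline (12 mm) ≤ 12 mm — Resistant
Vancomycin: 0.5 μg/mL is = 0.5 μg/mL ⇒ Intermediate
Intermediate: 2/7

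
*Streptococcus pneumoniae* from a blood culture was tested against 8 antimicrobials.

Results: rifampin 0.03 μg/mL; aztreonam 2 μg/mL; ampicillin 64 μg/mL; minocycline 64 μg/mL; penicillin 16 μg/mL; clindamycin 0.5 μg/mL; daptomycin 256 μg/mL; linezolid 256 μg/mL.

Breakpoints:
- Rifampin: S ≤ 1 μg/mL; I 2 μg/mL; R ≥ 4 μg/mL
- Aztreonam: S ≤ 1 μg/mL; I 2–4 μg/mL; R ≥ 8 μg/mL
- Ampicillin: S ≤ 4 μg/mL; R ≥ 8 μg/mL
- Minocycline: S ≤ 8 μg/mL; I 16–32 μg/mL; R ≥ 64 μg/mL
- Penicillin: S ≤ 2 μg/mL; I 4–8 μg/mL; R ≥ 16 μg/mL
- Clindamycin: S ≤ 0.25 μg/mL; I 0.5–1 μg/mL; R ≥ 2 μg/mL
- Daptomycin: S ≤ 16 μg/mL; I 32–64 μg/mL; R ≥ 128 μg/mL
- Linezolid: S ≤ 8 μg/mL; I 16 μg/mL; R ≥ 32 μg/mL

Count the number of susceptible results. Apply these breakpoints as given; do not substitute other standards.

Rifampin (0.03 μg/mL) ≤ 1 μg/mL — susceptible
Aztreonam 2 μg/mL: in 2–4 μg/mL ⇒ intermediate
Ampicillin 64 μg/mL: ≥ 8 μg/mL ⇒ resistant
Minocycline (64 μg/mL) ≥ 64 μg/mL — Resistant
Penicillin 16 μg/mL: ≥ 16 μg/mL ⇒ resistant
Clindamycin (0.5 μg/mL) in 0.5–1 μg/mL — intermediate
Daptomycin 256 μg/mL: ≥ 128 μg/mL → Resistant
Linezolid (256 μg/mL) ≥ 32 μg/mL → Resistant
Susceptible: 1

1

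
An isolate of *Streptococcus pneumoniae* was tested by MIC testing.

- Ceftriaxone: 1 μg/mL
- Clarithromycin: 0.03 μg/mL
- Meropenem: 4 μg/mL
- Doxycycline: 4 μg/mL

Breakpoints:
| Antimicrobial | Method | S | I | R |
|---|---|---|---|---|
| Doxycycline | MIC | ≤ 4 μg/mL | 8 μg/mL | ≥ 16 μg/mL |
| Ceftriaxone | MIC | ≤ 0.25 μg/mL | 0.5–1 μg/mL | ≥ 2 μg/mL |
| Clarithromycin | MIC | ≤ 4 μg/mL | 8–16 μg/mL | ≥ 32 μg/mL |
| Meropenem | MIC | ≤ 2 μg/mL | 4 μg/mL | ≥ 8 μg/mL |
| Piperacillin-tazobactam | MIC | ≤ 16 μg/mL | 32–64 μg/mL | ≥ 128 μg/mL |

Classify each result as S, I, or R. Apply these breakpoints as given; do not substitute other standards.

Ceftriaxone 1 μg/mL: in 0.5–1 μg/mL ⇒ I
Clarithromycin: 0.03 μg/mL is ≤ 4 μg/mL — susceptible
Meropenem (4 μg/mL) = 4 μg/mL → Intermediate
Doxycycline 4 μg/mL: ≤ 4 μg/mL ⇒ S

I, S, I, S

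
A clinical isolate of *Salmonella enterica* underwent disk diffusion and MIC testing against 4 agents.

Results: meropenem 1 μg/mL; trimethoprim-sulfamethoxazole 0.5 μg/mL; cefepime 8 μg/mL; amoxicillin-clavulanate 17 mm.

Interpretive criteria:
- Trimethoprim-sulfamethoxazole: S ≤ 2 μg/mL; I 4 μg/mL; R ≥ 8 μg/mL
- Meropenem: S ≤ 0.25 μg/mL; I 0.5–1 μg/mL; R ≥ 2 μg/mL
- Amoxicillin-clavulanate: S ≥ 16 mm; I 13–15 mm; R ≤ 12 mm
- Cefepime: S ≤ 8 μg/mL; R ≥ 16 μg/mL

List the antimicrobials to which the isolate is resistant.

none

Meropenem: 1 μg/mL is in 0.5–1 μg/mL — I
Trimethoprim-sulfamethoxazole 0.5 μg/mL: ≤ 2 μg/mL — S
Cefepime 8 μg/mL: ≤ 8 μg/mL ⇒ S
Amoxicillin-clavulanate 17 mm: ≥ 16 mm — susceptible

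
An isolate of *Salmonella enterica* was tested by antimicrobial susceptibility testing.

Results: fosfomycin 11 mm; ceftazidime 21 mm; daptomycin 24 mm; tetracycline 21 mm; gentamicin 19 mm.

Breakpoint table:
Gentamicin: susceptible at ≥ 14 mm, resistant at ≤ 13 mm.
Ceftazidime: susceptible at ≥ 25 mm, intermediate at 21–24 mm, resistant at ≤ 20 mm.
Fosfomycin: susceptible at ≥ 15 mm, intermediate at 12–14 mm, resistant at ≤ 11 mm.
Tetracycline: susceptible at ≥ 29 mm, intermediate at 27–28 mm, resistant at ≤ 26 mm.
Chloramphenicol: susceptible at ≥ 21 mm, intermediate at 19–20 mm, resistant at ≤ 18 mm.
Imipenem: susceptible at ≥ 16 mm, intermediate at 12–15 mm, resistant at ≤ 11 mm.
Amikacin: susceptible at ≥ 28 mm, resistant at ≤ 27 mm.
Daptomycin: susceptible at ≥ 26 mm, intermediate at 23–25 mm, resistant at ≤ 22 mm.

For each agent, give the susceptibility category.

R, I, I, R, S

Fosfomycin (11 mm) ≤ 11 mm ⇒ resistant
Ceftazidime (21 mm) in 21–24 mm ⇒ I
Daptomycin (24 mm) in 23–25 mm ⇒ Intermediate
Tetracycline 21 mm: ≤ 26 mm — R
Gentamicin 19 mm: ≥ 14 mm → Susceptible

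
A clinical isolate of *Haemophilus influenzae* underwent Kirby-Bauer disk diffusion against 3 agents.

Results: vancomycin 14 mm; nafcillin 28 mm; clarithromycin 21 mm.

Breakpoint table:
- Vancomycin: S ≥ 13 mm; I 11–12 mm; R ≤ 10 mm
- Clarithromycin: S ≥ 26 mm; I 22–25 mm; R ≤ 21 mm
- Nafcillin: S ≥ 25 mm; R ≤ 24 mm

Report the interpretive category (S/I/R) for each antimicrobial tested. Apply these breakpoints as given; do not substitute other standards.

S, S, R

Vancomycin 14 mm: ≥ 13 mm → Susceptible
Nafcillin (28 mm) ≥ 25 mm — Susceptible
Clarithromycin 21 mm: ≤ 21 mm — Resistant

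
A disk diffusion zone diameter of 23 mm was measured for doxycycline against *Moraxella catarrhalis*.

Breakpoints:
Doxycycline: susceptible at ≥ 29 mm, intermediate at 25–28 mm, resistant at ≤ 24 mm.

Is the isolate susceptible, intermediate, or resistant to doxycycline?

Doxycycline 23 mm: ≤ 24 mm ⇒ R

R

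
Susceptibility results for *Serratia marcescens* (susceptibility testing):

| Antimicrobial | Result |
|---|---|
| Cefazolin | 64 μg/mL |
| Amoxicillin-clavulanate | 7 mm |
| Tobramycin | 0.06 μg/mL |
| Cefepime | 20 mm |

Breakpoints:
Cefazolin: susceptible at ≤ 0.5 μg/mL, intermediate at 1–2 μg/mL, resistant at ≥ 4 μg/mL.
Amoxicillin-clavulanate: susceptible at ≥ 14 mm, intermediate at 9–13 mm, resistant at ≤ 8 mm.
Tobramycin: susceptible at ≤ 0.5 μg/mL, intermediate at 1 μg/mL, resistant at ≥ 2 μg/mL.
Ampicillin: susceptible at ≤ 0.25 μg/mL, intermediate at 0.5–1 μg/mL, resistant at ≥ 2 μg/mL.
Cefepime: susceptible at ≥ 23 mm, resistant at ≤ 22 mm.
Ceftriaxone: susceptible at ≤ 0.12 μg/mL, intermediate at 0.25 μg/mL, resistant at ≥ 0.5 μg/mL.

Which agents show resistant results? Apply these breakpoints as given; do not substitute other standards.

Cefazolin: 64 μg/mL is ≥ 4 μg/mL → R
Amoxicillin-clavulanate (7 mm) ≤ 8 mm ⇒ resistant
Tobramycin 0.06 μg/mL: ≤ 0.5 μg/mL → Susceptible
Cefepime 20 mm: ≤ 22 mm ⇒ resistant

cefazolin, amoxicillin-clavulanate, cefepime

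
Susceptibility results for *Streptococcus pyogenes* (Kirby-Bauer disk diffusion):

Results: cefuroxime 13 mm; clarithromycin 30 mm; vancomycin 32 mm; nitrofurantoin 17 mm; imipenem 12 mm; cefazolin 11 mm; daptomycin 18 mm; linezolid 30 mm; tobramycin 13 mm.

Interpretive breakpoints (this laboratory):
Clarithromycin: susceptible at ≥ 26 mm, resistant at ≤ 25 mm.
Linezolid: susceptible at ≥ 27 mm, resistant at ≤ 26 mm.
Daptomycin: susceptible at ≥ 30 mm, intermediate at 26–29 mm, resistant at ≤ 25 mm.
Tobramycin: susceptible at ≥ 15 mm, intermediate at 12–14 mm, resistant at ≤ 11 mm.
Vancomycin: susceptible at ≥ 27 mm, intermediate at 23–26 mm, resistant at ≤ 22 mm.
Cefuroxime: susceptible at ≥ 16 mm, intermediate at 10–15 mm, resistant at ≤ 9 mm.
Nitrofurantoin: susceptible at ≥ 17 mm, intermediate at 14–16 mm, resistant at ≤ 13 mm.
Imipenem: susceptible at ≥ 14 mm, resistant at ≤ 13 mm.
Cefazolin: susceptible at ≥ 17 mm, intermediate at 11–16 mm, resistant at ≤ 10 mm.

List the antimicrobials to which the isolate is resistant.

Cefuroxime: 13 mm is in 10–15 mm ⇒ intermediate
Clarithromycin: 30 mm is ≥ 26 mm ⇒ Susceptible
Vancomycin: 32 mm is ≥ 27 mm — S
Nitrofurantoin: 17 mm is ≥ 17 mm ⇒ S
Imipenem 12 mm: ≤ 13 mm ⇒ Resistant
Cefazolin: 11 mm is in 11–16 mm — Intermediate
Daptomycin 18 mm: ≤ 25 mm — R
Linezolid (30 mm) ≥ 27 mm → Susceptible
Tobramycin 13 mm: in 12–14 mm — Intermediate

imipenem, daptomycin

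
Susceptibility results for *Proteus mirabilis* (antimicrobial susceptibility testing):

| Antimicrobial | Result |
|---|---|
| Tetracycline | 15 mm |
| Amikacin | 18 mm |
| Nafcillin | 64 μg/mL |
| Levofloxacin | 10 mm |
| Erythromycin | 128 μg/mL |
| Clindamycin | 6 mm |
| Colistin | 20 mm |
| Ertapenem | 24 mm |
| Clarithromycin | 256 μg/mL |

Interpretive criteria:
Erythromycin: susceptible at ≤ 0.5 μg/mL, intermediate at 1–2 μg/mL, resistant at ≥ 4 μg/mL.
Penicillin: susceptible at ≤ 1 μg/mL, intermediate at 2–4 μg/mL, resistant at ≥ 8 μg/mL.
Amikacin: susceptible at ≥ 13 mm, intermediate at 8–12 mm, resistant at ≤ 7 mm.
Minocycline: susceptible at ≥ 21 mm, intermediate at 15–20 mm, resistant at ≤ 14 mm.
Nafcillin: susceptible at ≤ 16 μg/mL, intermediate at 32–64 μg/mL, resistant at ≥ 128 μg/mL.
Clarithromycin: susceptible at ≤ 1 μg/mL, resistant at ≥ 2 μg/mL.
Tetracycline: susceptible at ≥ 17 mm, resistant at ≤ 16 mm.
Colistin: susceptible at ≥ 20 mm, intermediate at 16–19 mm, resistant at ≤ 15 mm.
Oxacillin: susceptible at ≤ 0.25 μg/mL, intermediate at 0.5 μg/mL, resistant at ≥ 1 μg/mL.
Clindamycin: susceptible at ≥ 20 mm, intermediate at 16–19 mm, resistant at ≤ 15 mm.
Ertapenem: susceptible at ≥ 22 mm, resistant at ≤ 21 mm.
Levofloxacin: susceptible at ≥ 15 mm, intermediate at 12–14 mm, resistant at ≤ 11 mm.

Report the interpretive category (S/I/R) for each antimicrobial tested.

Tetracycline 15 mm: ≤ 16 mm — Resistant
Amikacin: 18 mm is ≥ 13 mm — S
Nafcillin 64 μg/mL: in 32–64 μg/mL ⇒ I
Levofloxacin (10 mm) ≤ 11 mm — Resistant
Erythromycin: 128 μg/mL is ≥ 4 μg/mL ⇒ Resistant
Clindamycin (6 mm) ≤ 15 mm — Resistant
Colistin (20 mm) ≥ 20 mm — Susceptible
Ertapenem: 24 mm is ≥ 22 mm ⇒ susceptible
Clarithromycin (256 μg/mL) ≥ 2 μg/mL → resistant

R, S, I, R, R, R, S, S, R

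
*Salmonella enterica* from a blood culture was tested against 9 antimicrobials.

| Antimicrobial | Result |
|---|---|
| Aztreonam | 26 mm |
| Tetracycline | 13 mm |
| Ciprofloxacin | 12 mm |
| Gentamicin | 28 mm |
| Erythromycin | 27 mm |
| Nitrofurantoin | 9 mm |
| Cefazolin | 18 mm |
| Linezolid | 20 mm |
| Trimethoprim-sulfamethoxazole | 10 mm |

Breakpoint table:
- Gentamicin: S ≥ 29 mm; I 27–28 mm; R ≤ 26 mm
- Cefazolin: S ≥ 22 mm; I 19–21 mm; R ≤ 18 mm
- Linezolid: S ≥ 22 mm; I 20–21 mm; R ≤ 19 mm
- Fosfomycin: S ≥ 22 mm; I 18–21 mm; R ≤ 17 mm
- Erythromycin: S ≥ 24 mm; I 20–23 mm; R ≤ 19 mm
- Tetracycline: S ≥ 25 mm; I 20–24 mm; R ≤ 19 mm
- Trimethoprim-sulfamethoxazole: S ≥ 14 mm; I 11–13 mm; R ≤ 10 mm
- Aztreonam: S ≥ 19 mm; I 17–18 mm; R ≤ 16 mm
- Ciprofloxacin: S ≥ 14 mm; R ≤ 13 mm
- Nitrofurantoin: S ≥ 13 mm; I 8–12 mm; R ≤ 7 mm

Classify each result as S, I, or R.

S, R, R, I, S, I, R, I, R

Aztreonam (26 mm) ≥ 19 mm → Susceptible
Tetracycline (13 mm) ≤ 19 mm → resistant
Ciprofloxacin (12 mm) ≤ 13 mm — Resistant
Gentamicin (28 mm) in 27–28 mm → Intermediate
Erythromycin: 27 mm is ≥ 24 mm ⇒ susceptible
Nitrofurantoin (9 mm) in 8–12 mm ⇒ intermediate
Cefazolin: 18 mm is ≤ 18 mm ⇒ R
Linezolid: 20 mm is in 20–21 mm — intermediate
Trimethoprim-sulfamethoxazole: 10 mm is ≤ 10 mm ⇒ resistant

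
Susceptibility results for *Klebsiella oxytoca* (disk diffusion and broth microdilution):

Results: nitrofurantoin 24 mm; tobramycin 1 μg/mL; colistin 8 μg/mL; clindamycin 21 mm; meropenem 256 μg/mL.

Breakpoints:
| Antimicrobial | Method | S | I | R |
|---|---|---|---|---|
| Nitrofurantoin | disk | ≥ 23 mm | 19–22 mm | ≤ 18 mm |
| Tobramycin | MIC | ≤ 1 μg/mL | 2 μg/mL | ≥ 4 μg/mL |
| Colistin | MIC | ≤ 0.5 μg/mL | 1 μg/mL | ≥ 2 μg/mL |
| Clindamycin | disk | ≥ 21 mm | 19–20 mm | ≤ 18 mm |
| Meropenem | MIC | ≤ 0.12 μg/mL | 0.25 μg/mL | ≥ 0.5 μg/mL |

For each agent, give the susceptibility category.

S, S, R, S, R

Nitrofurantoin: 24 mm is ≥ 23 mm → susceptible
Tobramycin 1 μg/mL: ≤ 1 μg/mL ⇒ Susceptible
Colistin 8 μg/mL: ≥ 2 μg/mL ⇒ resistant
Clindamycin 21 mm: ≥ 21 mm ⇒ S
Meropenem 256 μg/mL: ≥ 0.5 μg/mL — Resistant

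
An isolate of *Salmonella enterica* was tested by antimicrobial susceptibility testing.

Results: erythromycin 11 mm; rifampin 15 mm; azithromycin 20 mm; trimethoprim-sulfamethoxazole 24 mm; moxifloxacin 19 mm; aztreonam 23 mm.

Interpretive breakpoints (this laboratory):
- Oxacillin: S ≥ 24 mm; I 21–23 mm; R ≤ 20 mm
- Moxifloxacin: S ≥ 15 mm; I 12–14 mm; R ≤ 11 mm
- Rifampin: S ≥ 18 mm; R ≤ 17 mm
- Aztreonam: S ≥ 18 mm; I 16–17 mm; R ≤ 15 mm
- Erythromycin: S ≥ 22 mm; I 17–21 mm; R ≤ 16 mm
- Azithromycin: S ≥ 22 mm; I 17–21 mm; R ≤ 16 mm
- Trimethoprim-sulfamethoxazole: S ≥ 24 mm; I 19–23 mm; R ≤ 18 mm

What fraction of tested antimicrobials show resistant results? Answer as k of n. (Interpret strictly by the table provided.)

2 of 6

Erythromycin: 11 mm is ≤ 16 mm ⇒ R
Rifampin: 15 mm is ≤ 17 mm ⇒ R
Azithromycin (20 mm) in 17–21 mm ⇒ intermediate
Trimethoprim-sulfamethoxazole (24 mm) ≥ 24 mm — susceptible
Moxifloxacin (19 mm) ≥ 15 mm → Susceptible
Aztreonam 23 mm: ≥ 18 mm → susceptible
Resistant: 2/6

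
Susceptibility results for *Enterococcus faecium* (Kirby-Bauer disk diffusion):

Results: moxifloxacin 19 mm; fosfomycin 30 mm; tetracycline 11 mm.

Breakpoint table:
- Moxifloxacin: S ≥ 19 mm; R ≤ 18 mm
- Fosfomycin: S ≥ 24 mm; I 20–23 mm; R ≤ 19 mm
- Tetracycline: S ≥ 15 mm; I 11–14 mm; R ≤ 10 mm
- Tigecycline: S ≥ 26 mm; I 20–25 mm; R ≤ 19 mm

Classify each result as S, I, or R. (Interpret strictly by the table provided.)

S, S, I

Moxifloxacin 19 mm: ≥ 19 mm → S
Fosfomycin: 30 mm is ≥ 24 mm ⇒ S
Tetracycline 11 mm: in 11–14 mm ⇒ Intermediate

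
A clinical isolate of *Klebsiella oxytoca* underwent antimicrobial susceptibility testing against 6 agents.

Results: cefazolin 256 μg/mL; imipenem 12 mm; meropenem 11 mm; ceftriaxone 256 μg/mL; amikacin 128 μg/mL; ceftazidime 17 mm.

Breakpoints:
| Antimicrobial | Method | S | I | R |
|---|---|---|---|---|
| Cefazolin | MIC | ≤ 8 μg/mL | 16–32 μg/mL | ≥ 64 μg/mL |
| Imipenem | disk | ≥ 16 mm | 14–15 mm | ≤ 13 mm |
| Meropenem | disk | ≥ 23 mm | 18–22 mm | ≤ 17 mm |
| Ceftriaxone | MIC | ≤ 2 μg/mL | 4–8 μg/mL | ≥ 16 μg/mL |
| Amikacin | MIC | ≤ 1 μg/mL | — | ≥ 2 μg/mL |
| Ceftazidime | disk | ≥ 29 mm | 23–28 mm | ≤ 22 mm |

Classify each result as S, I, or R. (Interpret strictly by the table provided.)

Cefazolin: 256 μg/mL is ≥ 64 μg/mL → Resistant
Imipenem 12 mm: ≤ 13 mm — Resistant
Meropenem 11 mm: ≤ 17 mm ⇒ resistant
Ceftriaxone (256 μg/mL) ≥ 16 μg/mL → R
Amikacin: 128 μg/mL is ≥ 2 μg/mL → Resistant
Ceftazidime (17 mm) ≤ 22 mm → R

R, R, R, R, R, R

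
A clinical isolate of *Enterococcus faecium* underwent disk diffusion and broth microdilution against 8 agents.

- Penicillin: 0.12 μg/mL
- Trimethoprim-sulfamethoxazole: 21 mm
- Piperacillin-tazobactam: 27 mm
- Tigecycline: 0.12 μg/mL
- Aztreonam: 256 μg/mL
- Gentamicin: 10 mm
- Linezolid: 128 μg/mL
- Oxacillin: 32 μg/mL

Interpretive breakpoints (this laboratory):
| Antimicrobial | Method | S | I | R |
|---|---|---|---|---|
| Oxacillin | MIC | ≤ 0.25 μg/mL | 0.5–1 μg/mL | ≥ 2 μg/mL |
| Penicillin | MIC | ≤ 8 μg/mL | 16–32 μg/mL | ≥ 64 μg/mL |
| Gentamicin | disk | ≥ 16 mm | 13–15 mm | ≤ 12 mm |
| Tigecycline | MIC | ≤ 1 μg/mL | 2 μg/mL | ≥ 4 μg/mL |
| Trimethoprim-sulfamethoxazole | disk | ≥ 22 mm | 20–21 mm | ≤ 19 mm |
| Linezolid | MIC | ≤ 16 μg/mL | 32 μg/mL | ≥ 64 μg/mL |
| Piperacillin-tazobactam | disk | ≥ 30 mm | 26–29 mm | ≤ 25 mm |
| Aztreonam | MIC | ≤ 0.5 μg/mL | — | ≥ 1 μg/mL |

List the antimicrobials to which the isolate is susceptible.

Penicillin: 0.12 μg/mL is ≤ 8 μg/mL → Susceptible
Trimethoprim-sulfamethoxazole 21 mm: in 20–21 mm ⇒ Intermediate
Piperacillin-tazobactam 27 mm: in 26–29 mm — Intermediate
Tigecycline: 0.12 μg/mL is ≤ 1 μg/mL ⇒ Susceptible
Aztreonam 256 μg/mL: ≥ 1 μg/mL → resistant
Gentamicin (10 mm) ≤ 12 mm ⇒ R
Linezolid: 128 μg/mL is ≥ 64 μg/mL ⇒ Resistant
Oxacillin: 32 μg/mL is ≥ 2 μg/mL ⇒ Resistant

penicillin, tigecycline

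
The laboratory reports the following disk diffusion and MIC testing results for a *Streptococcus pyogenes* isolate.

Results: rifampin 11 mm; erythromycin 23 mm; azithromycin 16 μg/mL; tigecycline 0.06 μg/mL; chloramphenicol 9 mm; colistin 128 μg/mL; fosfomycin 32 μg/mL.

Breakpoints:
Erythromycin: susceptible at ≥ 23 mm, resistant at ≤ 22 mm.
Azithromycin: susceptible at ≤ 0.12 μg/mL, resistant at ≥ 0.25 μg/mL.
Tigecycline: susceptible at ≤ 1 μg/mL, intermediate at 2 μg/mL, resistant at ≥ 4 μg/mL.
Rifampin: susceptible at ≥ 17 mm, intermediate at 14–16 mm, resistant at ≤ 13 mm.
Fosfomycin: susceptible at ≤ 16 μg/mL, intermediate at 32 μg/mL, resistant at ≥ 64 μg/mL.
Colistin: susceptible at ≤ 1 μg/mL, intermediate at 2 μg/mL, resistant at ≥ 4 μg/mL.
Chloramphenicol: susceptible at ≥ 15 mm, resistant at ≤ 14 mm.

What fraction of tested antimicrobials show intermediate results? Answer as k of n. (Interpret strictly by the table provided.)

1 of 7

Rifampin 11 mm: ≤ 13 mm ⇒ Resistant
Erythromycin: 23 mm is ≥ 23 mm ⇒ S
Azithromycin (16 μg/mL) ≥ 0.25 μg/mL — resistant
Tigecycline: 0.06 μg/mL is ≤ 1 μg/mL ⇒ S
Chloramphenicol: 9 mm is ≤ 14 mm — R
Colistin: 128 μg/mL is ≥ 4 μg/mL ⇒ resistant
Fosfomycin: 32 μg/mL is = 32 μg/mL ⇒ I
Intermediate: 1/7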